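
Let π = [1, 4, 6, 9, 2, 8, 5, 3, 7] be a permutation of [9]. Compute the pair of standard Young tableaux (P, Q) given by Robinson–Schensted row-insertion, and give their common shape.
P = [1, 2, 3, 7] / [4, 5, 8] / [6] / [9];  Q = [1, 2, 3, 4] / [5, 6, 9] / [7] / [8];  common shape = (4, 3, 1, 1)

Row-insert the values π_1, π_2, … into P one at a time, bumping the leftmost entry strictly greater than the inserted value down to the next row. The recording tableau Q records, in position (i, j), the step at which that cell was added to P.
  Insert 1 (step 1): P = [1];  Q = [1]
  Insert 4 (step 2): P = [1, 4];  Q = [1, 2]
  Insert 6 (step 3): P = [1, 4, 6];  Q = [1, 2, 3]
  Insert 9 (step 4): P = [1, 4, 6, 9];  Q = [1, 2, 3, 4]
  Insert 2 (step 5): P = [1, 2, 6, 9] / [4];  Q = [1, 2, 3, 4] / [5]
  Insert 8 (step 6): P = [1, 2, 6, 8] / [4, 9];  Q = [1, 2, 3, 4] / [5, 6]
  Insert 5 (step 7): P = [1, 2, 5, 8] / [4, 6] / [9];  Q = [1, 2, 3, 4] / [5, 6] / [7]
  Insert 3 (step 8): P = [1, 2, 3, 8] / [4, 5] / [6] / [9];  Q = [1, 2, 3, 4] / [5, 6] / [7] / [8]
  Insert 7 (step 9): P = [1, 2, 3, 7] / [4, 5, 8] / [6] / [9];  Q = [1, 2, 3, 4] / [5, 6, 9] / [7] / [8]
Final shape: (4, 3, 1, 1).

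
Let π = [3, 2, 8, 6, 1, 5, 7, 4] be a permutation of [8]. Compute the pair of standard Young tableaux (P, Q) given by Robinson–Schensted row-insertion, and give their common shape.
P = [1, 4, 7] / [2, 5] / [3, 6] / [8];  Q = [1, 3, 7] / [2, 4] / [5, 6] / [8];  common shape = (3, 2, 2, 1)

Row-insert the values π_1, π_2, … into P one at a time, bumping the leftmost entry strictly greater than the inserted value down to the next row. The recording tableau Q records, in position (i, j), the step at which that cell was added to P.
  Insert 3 (step 1): P = [3];  Q = [1]
  Insert 2 (step 2): P = [2] / [3];  Q = [1] / [2]
  Insert 8 (step 3): P = [2, 8] / [3];  Q = [1, 3] / [2]
  Insert 6 (step 4): P = [2, 6] / [3, 8];  Q = [1, 3] / [2, 4]
  Insert 1 (step 5): P = [1, 6] / [2, 8] / [3];  Q = [1, 3] / [2, 4] / [5]
  Insert 5 (step 6): P = [1, 5] / [2, 6] / [3, 8];  Q = [1, 3] / [2, 4] / [5, 6]
  Insert 7 (step 7): P = [1, 5, 7] / [2, 6] / [3, 8];  Q = [1, 3, 7] / [2, 4] / [5, 6]
  Insert 4 (step 8): P = [1, 4, 7] / [2, 5] / [3, 6] / [8];  Q = [1, 3, 7] / [2, 4] / [5, 6] / [8]
Final shape: (3, 2, 2, 1).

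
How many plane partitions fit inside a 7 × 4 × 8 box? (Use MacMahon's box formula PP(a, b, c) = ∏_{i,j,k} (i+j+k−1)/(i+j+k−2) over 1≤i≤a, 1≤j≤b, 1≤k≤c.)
PP(7, 4, 8) = 1318349483880

Evaluate the triple product over i = 1..7, j = 1..4, k = 1..8. The factors are (2/1) · (3/2) · (4/3) · (5/4) · (6/5) · (7/6) · (8/7) · (9/8) · … (224 factors total). The numerators and denominators telescope so the product is an integer; carrying out the multiplication exactly gives PP(7, 4, 8) = 1318349483880.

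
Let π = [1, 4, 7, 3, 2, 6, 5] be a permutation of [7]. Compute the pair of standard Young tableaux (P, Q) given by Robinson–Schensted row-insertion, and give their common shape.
P = [1, 2, 5] / [3, 6] / [4, 7];  Q = [1, 2, 3] / [4, 6] / [5, 7];  common shape = (3, 2, 2)

Row-insert the values π_1, π_2, … into P one at a time, bumping the leftmost entry strictly greater than the inserted value down to the next row. The recording tableau Q records, in position (i, j), the step at which that cell was added to P.
  Insert 1 (step 1): P = [1];  Q = [1]
  Insert 4 (step 2): P = [1, 4];  Q = [1, 2]
  Insert 7 (step 3): P = [1, 4, 7];  Q = [1, 2, 3]
  Insert 3 (step 4): P = [1, 3, 7] / [4];  Q = [1, 2, 3] / [4]
  Insert 2 (step 5): P = [1, 2, 7] / [3] / [4];  Q = [1, 2, 3] / [4] / [5]
  Insert 6 (step 6): P = [1, 2, 6] / [3, 7] / [4];  Q = [1, 2, 3] / [4, 6] / [5]
  Insert 5 (step 7): P = [1, 2, 5] / [3, 6] / [4, 7];  Q = [1, 2, 3] / [4, 6] / [5, 7]
Final shape: (3, 2, 2).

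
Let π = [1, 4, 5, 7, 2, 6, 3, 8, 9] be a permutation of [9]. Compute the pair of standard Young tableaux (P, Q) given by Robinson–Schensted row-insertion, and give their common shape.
P = [1, 2, 3, 6, 8, 9] / [4, 5] / [7];  Q = [1, 2, 3, 4, 8, 9] / [5, 6] / [7];  common shape = (6, 2, 1)

Row-insert the values π_1, π_2, … into P one at a time, bumping the leftmost entry strictly greater than the inserted value down to the next row. The recording tableau Q records, in position (i, j), the step at which that cell was added to P.
  Insert 1 (step 1): P = [1];  Q = [1]
  Insert 4 (step 2): P = [1, 4];  Q = [1, 2]
  Insert 5 (step 3): P = [1, 4, 5];  Q = [1, 2, 3]
  Insert 7 (step 4): P = [1, 4, 5, 7];  Q = [1, 2, 3, 4]
  Insert 2 (step 5): P = [1, 2, 5, 7] / [4];  Q = [1, 2, 3, 4] / [5]
  Insert 6 (step 6): P = [1, 2, 5, 6] / [4, 7];  Q = [1, 2, 3, 4] / [5, 6]
  Insert 3 (step 7): P = [1, 2, 3, 6] / [4, 5] / [7];  Q = [1, 2, 3, 4] / [5, 6] / [7]
  Insert 8 (step 8): P = [1, 2, 3, 6, 8] / [4, 5] / [7];  Q = [1, 2, 3, 4, 8] / [5, 6] / [7]
  Insert 9 (step 9): P = [1, 2, 3, 6, 8, 9] / [4, 5] / [7];  Q = [1, 2, 3, 4, 8, 9] / [5, 6] / [7]
Final shape: (6, 2, 1).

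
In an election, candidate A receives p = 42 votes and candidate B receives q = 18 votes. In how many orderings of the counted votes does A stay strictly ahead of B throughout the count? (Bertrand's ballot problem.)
Strict-lead orderings = 370011826296420

Total orderings of the 60 votes with 42 for A: C(60, 42) = 925029565741050. By the Bertrand ballot formula (Cycle Lemma / reflection principle), the number of orderings in which A is strictly ahead of B throughout is (p − q)/(p + q) · C(p + q, p) = (42 − 18)/(42 + 18) · 925029565741050 = 370011826296420.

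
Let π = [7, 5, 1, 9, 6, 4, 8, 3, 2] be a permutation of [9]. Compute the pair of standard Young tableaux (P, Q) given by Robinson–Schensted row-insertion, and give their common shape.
P = [1, 2, 8] / [3, 6] / [4, 9] / [5] / [7];  Q = [1, 4, 7] / [2, 5] / [3, 6] / [8] / [9];  common shape = (3, 2, 2, 1, 1)

Row-insert the values π_1, π_2, … into P one at a time, bumping the leftmost entry strictly greater than the inserted value down to the next row. The recording tableau Q records, in position (i, j), the step at which that cell was added to P.
  Insert 7 (step 1): P = [7];  Q = [1]
  Insert 5 (step 2): P = [5] / [7];  Q = [1] / [2]
  Insert 1 (step 3): P = [1] / [5] / [7];  Q = [1] / [2] / [3]
  Insert 9 (step 4): P = [1, 9] / [5] / [7];  Q = [1, 4] / [2] / [3]
  Insert 6 (step 5): P = [1, 6] / [5, 9] / [7];  Q = [1, 4] / [2, 5] / [3]
  Insert 4 (step 6): P = [1, 4] / [5, 6] / [7, 9];  Q = [1, 4] / [2, 5] / [3, 6]
  Insert 8 (step 7): P = [1, 4, 8] / [5, 6] / [7, 9];  Q = [1, 4, 7] / [2, 5] / [3, 6]
  Insert 3 (step 8): P = [1, 3, 8] / [4, 6] / [5, 9] / [7];  Q = [1, 4, 7] / [2, 5] / [3, 6] / [8]
  Insert 2 (step 9): P = [1, 2, 8] / [3, 6] / [4, 9] / [5] / [7];  Q = [1, 4, 7] / [2, 5] / [3, 6] / [8] / [9]
Final shape: (3, 2, 2, 1, 1).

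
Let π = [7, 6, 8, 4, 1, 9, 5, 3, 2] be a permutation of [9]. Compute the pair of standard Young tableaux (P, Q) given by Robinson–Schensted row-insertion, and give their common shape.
P = [1, 2, 9] / [3, 5] / [4, 8] / [6] / [7];  Q = [1, 3, 6] / [2, 7] / [4, 8] / [5] / [9];  common shape = (3, 2, 2, 1, 1)

Row-insert the values π_1, π_2, … into P one at a time, bumping the leftmost entry strictly greater than the inserted value down to the next row. The recording tableau Q records, in position (i, j), the step at which that cell was added to P.
  Insert 7 (step 1): P = [7];  Q = [1]
  Insert 6 (step 2): P = [6] / [7];  Q = [1] / [2]
  Insert 8 (step 3): P = [6, 8] / [7];  Q = [1, 3] / [2]
  Insert 4 (step 4): P = [4, 8] / [6] / [7];  Q = [1, 3] / [2] / [4]
  Insert 1 (step 5): P = [1, 8] / [4] / [6] / [7];  Q = [1, 3] / [2] / [4] / [5]
  Insert 9 (step 6): P = [1, 8, 9] / [4] / [6] / [7];  Q = [1, 3, 6] / [2] / [4] / [5]
  Insert 5 (step 7): P = [1, 5, 9] / [4, 8] / [6] / [7];  Q = [1, 3, 6] / [2, 7] / [4] / [5]
  Insert 3 (step 8): P = [1, 3, 9] / [4, 5] / [6, 8] / [7];  Q = [1, 3, 6] / [2, 7] / [4, 8] / [5]
  Insert 2 (step 9): P = [1, 2, 9] / [3, 5] / [4, 8] / [6] / [7];  Q = [1, 3, 6] / [2, 7] / [4, 8] / [5] / [9]
Final shape: (3, 2, 2, 1, 1).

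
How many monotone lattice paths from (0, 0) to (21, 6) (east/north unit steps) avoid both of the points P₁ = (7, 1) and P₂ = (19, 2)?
Number of paths = 201396

Inclusion–exclusion. Total paths: C(27, 21) = 296010. Through P₁: C(8, 7)·C(19, 14) = 93024. Through P₂: C(21, 19)·C(6, 2) = 3150. Since P₁ is strictly southwest of P₂, a monotone path through both must visit P₁ then P₂; paths through both = C(8, 7)·C(13, 12)·C(6, 2) = 1560. Avoid both = 296010 − 93024 − 3150 + 1560 = 201396.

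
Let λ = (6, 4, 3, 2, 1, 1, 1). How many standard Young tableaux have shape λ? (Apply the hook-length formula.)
# SYT of shape (6, 4, 3, 2, 1, 1, 1) = 16336320

Hook-length formula: f^λ = n! / Π hook(c), product over all cells c of the Young diagram. For λ = (6, 4, 3, 2, 1, 1, 1), n = 18 boxes. Hook lengths by row (left-to-right, top-to-bottom): [12, 8, 6, 4, 2, 1]; [9, 5, 3, 1]; [7, 3, 1]; [5, 1]; [3]; [2]; [1]. Product of hooks = 391910400. So f^λ = 18! / 391910400 = 6402373705728000 / 391910400 = 16336320.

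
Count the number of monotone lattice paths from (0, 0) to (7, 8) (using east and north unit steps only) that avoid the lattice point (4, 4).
Number of paths = 3985

Total paths from (0, 0) to (7, 8): C(15, 7) = 6435. Paths through (4, 4): (paths (0, 0) → (4, 4)) × (paths (4, 4) → (7, 8)) = C(8, 4) · C(7, 3) = 70 · 35 = 2450. Avoidance count = 6435 − 2450 = 3985.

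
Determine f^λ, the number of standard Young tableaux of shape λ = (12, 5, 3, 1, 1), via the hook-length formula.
# SYT of shape (12, 5, 3, 1, 1) = 155120427

Hook-length formula: f^λ = n! / Π hook(c), product over all cells c of the Young diagram. For λ = (12, 5, 3, 1, 1), n = 22 boxes. Hook lengths by row (left-to-right, top-to-bottom): [16, 13, 12, 10, 9, 7, 6, 5, 4, 3, 2, 1]; [8, 5, 4, 2, 1]; [5, 2, 1]; [2]; [1]. Product of hooks = 7245987840000. So f^λ = 22! / 7245987840000 = 1124000727777607680000 / 7245987840000 = 155120427.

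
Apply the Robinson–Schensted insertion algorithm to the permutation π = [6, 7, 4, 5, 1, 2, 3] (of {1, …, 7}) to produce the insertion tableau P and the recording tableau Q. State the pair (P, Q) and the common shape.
P = [1, 2, 3] / [4, 5] / [6, 7];  Q = [1, 2, 7] / [3, 4] / [5, 6];  common shape = (3, 2, 2)

Row-insert the values π_1, π_2, … into P one at a time, bumping the leftmost entry strictly greater than the inserted value down to the next row. The recording tableau Q records, in position (i, j), the step at which that cell was added to P.
  Insert 6 (step 1): P = [6];  Q = [1]
  Insert 7 (step 2): P = [6, 7];  Q = [1, 2]
  Insert 4 (step 3): P = [4, 7] / [6];  Q = [1, 2] / [3]
  Insert 5 (step 4): P = [4, 5] / [6, 7];  Q = [1, 2] / [3, 4]
  Insert 1 (step 5): P = [1, 5] / [4, 7] / [6];  Q = [1, 2] / [3, 4] / [5]
  Insert 2 (step 6): P = [1, 2] / [4, 5] / [6, 7];  Q = [1, 2] / [3, 4] / [5, 6]
  Insert 3 (step 7): P = [1, 2, 3] / [4, 5] / [6, 7];  Q = [1, 2, 7] / [3, 4] / [5, 6]
Final shape: (3, 2, 2).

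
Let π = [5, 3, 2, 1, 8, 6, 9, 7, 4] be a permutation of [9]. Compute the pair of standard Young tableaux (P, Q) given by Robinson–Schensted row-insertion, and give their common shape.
P = [1, 4, 7] / [2, 6, 9] / [3, 8] / [5];  Q = [1, 5, 7] / [2, 6, 8] / [3, 9] / [4];  common shape = (3, 3, 2, 1)

Row-insert the values π_1, π_2, … into P one at a time, bumping the leftmost entry strictly greater than the inserted value down to the next row. The recording tableau Q records, in position (i, j), the step at which that cell was added to P.
  Insert 5 (step 1): P = [5];  Q = [1]
  Insert 3 (step 2): P = [3] / [5];  Q = [1] / [2]
  Insert 2 (step 3): P = [2] / [3] / [5];  Q = [1] / [2] / [3]
  Insert 1 (step 4): P = [1] / [2] / [3] / [5];  Q = [1] / [2] / [3] / [4]
  Insert 8 (step 5): P = [1, 8] / [2] / [3] / [5];  Q = [1, 5] / [2] / [3] / [4]
  Insert 6 (step 6): P = [1, 6] / [2, 8] / [3] / [5];  Q = [1, 5] / [2, 6] / [3] / [4]
  Insert 9 (step 7): P = [1, 6, 9] / [2, 8] / [3] / [5];  Q = [1, 5, 7] / [2, 6] / [3] / [4]
  Insert 7 (step 8): P = [1, 6, 7] / [2, 8, 9] / [3] / [5];  Q = [1, 5, 7] / [2, 6, 8] / [3] / [4]
  Insert 4 (step 9): P = [1, 4, 7] / [2, 6, 9] / [3, 8] / [5];  Q = [1, 5, 7] / [2, 6, 8] / [3, 9] / [4]
Final shape: (3, 3, 2, 1).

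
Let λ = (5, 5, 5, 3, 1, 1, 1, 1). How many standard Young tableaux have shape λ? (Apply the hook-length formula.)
# SYT of shape (5, 5, 5, 3, 1, 1, 1, 1) = 698377680

Hook-length formula: f^λ = n! / Π hook(c), product over all cells c of the Young diagram. For λ = (5, 5, 5, 3, 1, 1, 1, 1), n = 22 boxes. Hook lengths by row (left-to-right, top-to-bottom): [12, 7, 6, 4, 3]; [11, 6, 5, 3, 2]; [10, 5, 4, 2, 1]; [7, 2, 1]; [4]; [3]; [2]; [1]. Product of hooks = 1609445376000. So f^λ = 22! / 1609445376000 = 1124000727777607680000 / 1609445376000 = 698377680.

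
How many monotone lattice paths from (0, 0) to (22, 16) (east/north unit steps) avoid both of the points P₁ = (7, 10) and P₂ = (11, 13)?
Number of paths = 20523819262

Inclusion–exclusion. Total paths: C(38, 22) = 22239974430. Through P₁: C(17, 7)·C(21, 15) = 1055326272. Through P₂: C(24, 11)·C(14, 11) = 908596416. Since P₁ is strictly southwest of P₂, a monotone path through both must visit P₁ then P₂; paths through both = C(17, 7)·C(7, 4)·C(14, 11) = 247767520. Avoid both = 22239974430 − 1055326272 − 908596416 + 247767520 = 20523819262.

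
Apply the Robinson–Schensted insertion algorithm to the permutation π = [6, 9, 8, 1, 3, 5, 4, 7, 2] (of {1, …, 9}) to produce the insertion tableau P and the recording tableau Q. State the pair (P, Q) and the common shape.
P = [1, 2, 4, 7] / [3, 8] / [5] / [6] / [9];  Q = [1, 2, 6, 8] / [3, 5] / [4] / [7] / [9];  common shape = (4, 2, 1, 1, 1)

Row-insert the values π_1, π_2, … into P one at a time, bumping the leftmost entry strictly greater than the inserted value down to the next row. The recording tableau Q records, in position (i, j), the step at which that cell was added to P.
  Insert 6 (step 1): P = [6];  Q = [1]
  Insert 9 (step 2): P = [6, 9];  Q = [1, 2]
  Insert 8 (step 3): P = [6, 8] / [9];  Q = [1, 2] / [3]
  Insert 1 (step 4): P = [1, 8] / [6] / [9];  Q = [1, 2] / [3] / [4]
  Insert 3 (step 5): P = [1, 3] / [6, 8] / [9];  Q = [1, 2] / [3, 5] / [4]
  Insert 5 (step 6): P = [1, 3, 5] / [6, 8] / [9];  Q = [1, 2, 6] / [3, 5] / [4]
  Insert 4 (step 7): P = [1, 3, 4] / [5, 8] / [6] / [9];  Q = [1, 2, 6] / [3, 5] / [4] / [7]
  Insert 7 (step 8): P = [1, 3, 4, 7] / [5, 8] / [6] / [9];  Q = [1, 2, 6, 8] / [3, 5] / [4] / [7]
  Insert 2 (step 9): P = [1, 2, 4, 7] / [3, 8] / [5] / [6] / [9];  Q = [1, 2, 6, 8] / [3, 5] / [4] / [7] / [9]
Final shape: (4, 2, 1, 1, 1).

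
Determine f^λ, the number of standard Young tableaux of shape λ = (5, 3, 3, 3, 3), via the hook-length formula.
# SYT of shape (5, 3, 3, 3, 3) = 340340

Hook-length formula: f^λ = n! / Π hook(c), product over all cells c of the Young diagram. For λ = (5, 3, 3, 3, 3), n = 17 boxes. Hook lengths by row (left-to-right, top-to-bottom): [9, 8, 7, 2, 1]; [6, 5, 4]; [5, 4, 3]; [4, 3, 2]; [3, 2, 1]. Product of hooks = 1045094400. So f^λ = 17! / 1045094400 = 355687428096000 / 1045094400 = 340340.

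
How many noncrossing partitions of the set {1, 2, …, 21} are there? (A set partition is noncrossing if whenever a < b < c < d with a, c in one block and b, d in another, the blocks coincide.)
C_21 = 24466267020

These noncrossing partitions are counted by the Catalan number C_n = (1/(n + 1)) · C(2n, n). For n = 21: C_21 = (1/22) · C(42, 21) = 538257874440/22 = 24466267020.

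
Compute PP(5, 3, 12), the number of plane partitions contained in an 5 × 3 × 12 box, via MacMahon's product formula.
PP(5, 3, 12) = 4892876352

Evaluate the triple product over i = 1..5, j = 1..3, k = 1..12. The factors are (2/1) · (3/2) · (4/3) · (5/4) · (6/5) · (7/6) · (8/7) · (9/8) · … (180 factors total). The numerators and denominators telescope so the product is an integer; carrying out the multiplication exactly gives PP(5, 3, 12) = 4892876352.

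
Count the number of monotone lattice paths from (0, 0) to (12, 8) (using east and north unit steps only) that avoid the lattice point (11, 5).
Number of paths = 108498

Total paths from (0, 0) to (12, 8): C(20, 12) = 125970. Paths through (11, 5): (paths (0, 0) → (11, 5)) × (paths (11, 5) → (12, 8)) = C(16, 11) · C(4, 1) = 4368 · 4 = 17472. Avoidance count = 125970 − 17472 = 108498.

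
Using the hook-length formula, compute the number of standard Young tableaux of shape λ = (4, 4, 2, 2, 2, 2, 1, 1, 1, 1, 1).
# SYT of shape (4, 4, 2, 2, 2, 2, 1, 1, 1, 1, 1) = 28779300

Hook-length formula: f^λ = n! / Π hook(c), product over all cells c of the Young diagram. For λ = (4, 4, 2, 2, 2, 2, 1, 1, 1, 1, 1), n = 21 boxes. Hook lengths by row (left-to-right, top-to-bottom): [14, 8, 3, 2]; [13, 7, 2, 1]; [10, 4]; [9, 3]; [8, 2]; [7, 1]; [5]; [4]; [3]; [2]; [1]. Product of hooks = 1775267020800. So f^λ = 21! / 1775267020800 = 51090942171709440000 / 1775267020800 = 28779300.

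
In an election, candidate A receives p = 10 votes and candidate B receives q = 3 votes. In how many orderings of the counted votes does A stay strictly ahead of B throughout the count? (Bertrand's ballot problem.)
Strict-lead orderings = 154

Total orderings of the 13 votes with 10 for A: C(13, 10) = 286. By the Bertrand ballot formula (Cycle Lemma / reflection principle), the number of orderings in which A is strictly ahead of B throughout is (p − q)/(p + q) · C(p + q, p) = (10 − 3)/(10 + 3) · 286 = 154.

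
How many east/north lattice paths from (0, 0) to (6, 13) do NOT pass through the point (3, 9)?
Number of paths = 19432

Total paths from (0, 0) to (6, 13): C(19, 6) = 27132. Paths through (3, 9): (paths (0, 0) → (3, 9)) × (paths (3, 9) → (6, 13)) = C(12, 3) · C(7, 3) = 220 · 35 = 7700. Avoidance count = 27132 − 7700 = 19432.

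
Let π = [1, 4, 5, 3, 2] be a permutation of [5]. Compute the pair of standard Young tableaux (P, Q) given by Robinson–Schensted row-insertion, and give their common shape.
P = [1, 2, 5] / [3] / [4];  Q = [1, 2, 3] / [4] / [5];  common shape = (3, 1, 1)

Row-insert the values π_1, π_2, … into P one at a time, bumping the leftmost entry strictly greater than the inserted value down to the next row. The recording tableau Q records, in position (i, j), the step at which that cell was added to P.
  Insert 1 (step 1): P = [1];  Q = [1]
  Insert 4 (step 2): P = [1, 4];  Q = [1, 2]
  Insert 5 (step 3): P = [1, 4, 5];  Q = [1, 2, 3]
  Insert 3 (step 4): P = [1, 3, 5] / [4];  Q = [1, 2, 3] / [4]
  Insert 2 (step 5): P = [1, 2, 5] / [3] / [4];  Q = [1, 2, 3] / [4] / [5]
Final shape: (3, 1, 1).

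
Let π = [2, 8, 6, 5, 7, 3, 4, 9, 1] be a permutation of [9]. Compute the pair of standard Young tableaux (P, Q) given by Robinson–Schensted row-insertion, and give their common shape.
P = [1, 3, 4, 9] / [2, 7] / [5] / [6] / [8];  Q = [1, 2, 5, 8] / [3, 7] / [4] / [6] / [9];  common shape = (4, 2, 1, 1, 1)

Row-insert the values π_1, π_2, … into P one at a time, bumping the leftmost entry strictly greater than the inserted value down to the next row. The recording tableau Q records, in position (i, j), the step at which that cell was added to P.
  Insert 2 (step 1): P = [2];  Q = [1]
  Insert 8 (step 2): P = [2, 8];  Q = [1, 2]
  Insert 6 (step 3): P = [2, 6] / [8];  Q = [1, 2] / [3]
  Insert 5 (step 4): P = [2, 5] / [6] / [8];  Q = [1, 2] / [3] / [4]
  Insert 7 (step 5): P = [2, 5, 7] / [6] / [8];  Q = [1, 2, 5] / [3] / [4]
  Insert 3 (step 6): P = [2, 3, 7] / [5] / [6] / [8];  Q = [1, 2, 5] / [3] / [4] / [6]
  Insert 4 (step 7): P = [2, 3, 4] / [5, 7] / [6] / [8];  Q = [1, 2, 5] / [3, 7] / [4] / [6]
  Insert 9 (step 8): P = [2, 3, 4, 9] / [5, 7] / [6] / [8];  Q = [1, 2, 5, 8] / [3, 7] / [4] / [6]
  Insert 1 (step 9): P = [1, 3, 4, 9] / [2, 7] / [5] / [6] / [8];  Q = [1, 2, 5, 8] / [3, 7] / [4] / [6] / [9]
Final shape: (4, 2, 1, 1, 1).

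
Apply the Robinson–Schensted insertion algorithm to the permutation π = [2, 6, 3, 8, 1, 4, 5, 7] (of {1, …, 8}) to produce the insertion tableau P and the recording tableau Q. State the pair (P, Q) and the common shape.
P = [1, 3, 4, 5, 7] / [2, 8] / [6];  Q = [1, 2, 4, 7, 8] / [3, 6] / [5];  common shape = (5, 2, 1)

Row-insert the values π_1, π_2, … into P one at a time, bumping the leftmost entry strictly greater than the inserted value down to the next row. The recording tableau Q records, in position (i, j), the step at which that cell was added to P.
  Insert 2 (step 1): P = [2];  Q = [1]
  Insert 6 (step 2): P = [2, 6];  Q = [1, 2]
  Insert 3 (step 3): P = [2, 3] / [6];  Q = [1, 2] / [3]
  Insert 8 (step 4): P = [2, 3, 8] / [6];  Q = [1, 2, 4] / [3]
  Insert 1 (step 5): P = [1, 3, 8] / [2] / [6];  Q = [1, 2, 4] / [3] / [5]
  Insert 4 (step 6): P = [1, 3, 4] / [2, 8] / [6];  Q = [1, 2, 4] / [3, 6] / [5]
  Insert 5 (step 7): P = [1, 3, 4, 5] / [2, 8] / [6];  Q = [1, 2, 4, 7] / [3, 6] / [5]
  Insert 7 (step 8): P = [1, 3, 4, 5, 7] / [2, 8] / [6];  Q = [1, 2, 4, 7, 8] / [3, 6] / [5]
Final shape: (5, 2, 1).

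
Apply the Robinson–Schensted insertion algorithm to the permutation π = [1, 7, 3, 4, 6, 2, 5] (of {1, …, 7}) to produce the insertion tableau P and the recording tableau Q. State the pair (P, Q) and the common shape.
P = [1, 2, 4, 5] / [3, 6] / [7];  Q = [1, 2, 4, 5] / [3, 7] / [6];  common shape = (4, 2, 1)

Row-insert the values π_1, π_2, … into P one at a time, bumping the leftmost entry strictly greater than the inserted value down to the next row. The recording tableau Q records, in position (i, j), the step at which that cell was added to P.
  Insert 1 (step 1): P = [1];  Q = [1]
  Insert 7 (step 2): P = [1, 7];  Q = [1, 2]
  Insert 3 (step 3): P = [1, 3] / [7];  Q = [1, 2] / [3]
  Insert 4 (step 4): P = [1, 3, 4] / [7];  Q = [1, 2, 4] / [3]
  Insert 6 (step 5): P = [1, 3, 4, 6] / [7];  Q = [1, 2, 4, 5] / [3]
  Insert 2 (step 6): P = [1, 2, 4, 6] / [3] / [7];  Q = [1, 2, 4, 5] / [3] / [6]
  Insert 5 (step 7): P = [1, 2, 4, 5] / [3, 6] / [7];  Q = [1, 2, 4, 5] / [3, 7] / [6]
Final shape: (4, 2, 1).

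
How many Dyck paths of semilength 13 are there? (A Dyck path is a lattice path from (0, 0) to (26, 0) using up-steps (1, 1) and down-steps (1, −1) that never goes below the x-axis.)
C_13 = 742900

These Dyck paths are counted by the Catalan number C_n = (1/(n + 1)) · C(2n, n). For n = 13: C_13 = (1/14) · C(26, 13) = 10400600/14 = 742900.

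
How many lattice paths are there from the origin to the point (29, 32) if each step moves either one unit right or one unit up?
Number of paths = 218169540588403635

A monotone lattice path from (0, 0) to (29, 32) consists of 29 east steps and 32 north steps in some order, so it is determined by which 29 of the 61 steps are east. The count is C(61, 29) = 218169540588403635.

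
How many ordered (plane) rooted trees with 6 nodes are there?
C_5 = 42

These ordered rooted trees are counted by the Catalan number C_n = (1/(n + 1)) · C(2n, n). For n = 5: C_5 = (1/6) · C(10, 5) = 252/6 = 42.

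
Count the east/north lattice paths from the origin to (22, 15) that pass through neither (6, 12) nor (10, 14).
Number of paths = 9324334896

Inclusion–exclusion. Total paths: C(37, 22) = 9364199760. Through P₁: C(18, 6)·C(19, 16) = 17988516. Through P₂: C(24, 10)·C(13, 12) = 25496328. Since P₁ is strictly southwest of P₂, a monotone path through both must visit P₁ then P₂; paths through both = C(18, 6)·C(6, 4)·C(13, 12) = 3619980. Avoid both = 9364199760 − 17988516 − 25496328 + 3619980 = 9324334896.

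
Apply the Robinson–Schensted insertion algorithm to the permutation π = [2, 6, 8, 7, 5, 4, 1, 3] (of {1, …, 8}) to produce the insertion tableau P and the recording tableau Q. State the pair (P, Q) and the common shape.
P = [1, 3, 7] / [2, 4] / [5] / [6] / [8];  Q = [1, 2, 3] / [4, 8] / [5] / [6] / [7];  common shape = (3, 2, 1, 1, 1)

Row-insert the values π_1, π_2, … into P one at a time, bumping the leftmost entry strictly greater than the inserted value down to the next row. The recording tableau Q records, in position (i, j), the step at which that cell was added to P.
  Insert 2 (step 1): P = [2];  Q = [1]
  Insert 6 (step 2): P = [2, 6];  Q = [1, 2]
  Insert 8 (step 3): P = [2, 6, 8];  Q = [1, 2, 3]
  Insert 7 (step 4): P = [2, 6, 7] / [8];  Q = [1, 2, 3] / [4]
  Insert 5 (step 5): P = [2, 5, 7] / [6] / [8];  Q = [1, 2, 3] / [4] / [5]
  Insert 4 (step 6): P = [2, 4, 7] / [5] / [6] / [8];  Q = [1, 2, 3] / [4] / [5] / [6]
  Insert 1 (step 7): P = [1, 4, 7] / [2] / [5] / [6] / [8];  Q = [1, 2, 3] / [4] / [5] / [6] / [7]
  Insert 3 (step 8): P = [1, 3, 7] / [2, 4] / [5] / [6] / [8];  Q = [1, 2, 3] / [4, 8] / [5] / [6] / [7]
Final shape: (3, 2, 1, 1, 1).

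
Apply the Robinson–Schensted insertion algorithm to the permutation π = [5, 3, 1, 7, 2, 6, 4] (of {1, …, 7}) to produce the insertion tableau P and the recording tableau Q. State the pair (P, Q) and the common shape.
P = [1, 2, 4] / [3, 6] / [5, 7];  Q = [1, 4, 6] / [2, 5] / [3, 7];  common shape = (3, 2, 2)

Row-insert the values π_1, π_2, … into P one at a time, bumping the leftmost entry strictly greater than the inserted value down to the next row. The recording tableau Q records, in position (i, j), the step at which that cell was added to P.
  Insert 5 (step 1): P = [5];  Q = [1]
  Insert 3 (step 2): P = [3] / [5];  Q = [1] / [2]
  Insert 1 (step 3): P = [1] / [3] / [5];  Q = [1] / [2] / [3]
  Insert 7 (step 4): P = [1, 7] / [3] / [5];  Q = [1, 4] / [2] / [3]
  Insert 2 (step 5): P = [1, 2] / [3, 7] / [5];  Q = [1, 4] / [2, 5] / [3]
  Insert 6 (step 6): P = [1, 2, 6] / [3, 7] / [5];  Q = [1, 4, 6] / [2, 5] / [3]
  Insert 4 (step 7): P = [1, 2, 4] / [3, 6] / [5, 7];  Q = [1, 4, 6] / [2, 5] / [3, 7]
Final shape: (3, 2, 2).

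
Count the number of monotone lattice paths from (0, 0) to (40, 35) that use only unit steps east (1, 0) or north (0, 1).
Number of paths = 2942618815403661578310

A monotone lattice path from (0, 0) to (40, 35) consists of 40 east steps and 35 north steps in some order, so it is determined by which 40 of the 75 steps are east. The count is C(75, 40) = 2942618815403661578310.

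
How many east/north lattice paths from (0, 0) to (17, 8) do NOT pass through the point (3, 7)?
Number of paths = 1079775

Total paths from (0, 0) to (17, 8): C(25, 17) = 1081575. Paths through (3, 7): (paths (0, 0) → (3, 7)) × (paths (3, 7) → (17, 8)) = C(10, 3) · C(15, 14) = 120 · 15 = 1800. Avoidance count = 1081575 − 1800 = 1079775.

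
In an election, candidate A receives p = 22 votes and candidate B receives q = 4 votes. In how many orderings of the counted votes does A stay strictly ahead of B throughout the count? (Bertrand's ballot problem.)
Strict-lead orderings = 10350

Total orderings of the 26 votes with 22 for A: C(26, 22) = 14950. By the Bertrand ballot formula (Cycle Lemma / reflection principle), the number of orderings in which A is strictly ahead of B throughout is (p − q)/(p + q) · C(p + q, p) = (22 − 4)/(22 + 4) · 14950 = 10350.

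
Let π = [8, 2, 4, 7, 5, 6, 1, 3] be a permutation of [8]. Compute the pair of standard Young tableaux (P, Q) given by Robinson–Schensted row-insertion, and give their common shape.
P = [1, 3, 5, 6] / [2, 4] / [7] / [8];  Q = [1, 3, 4, 6] / [2, 8] / [5] / [7];  common shape = (4, 2, 1, 1)

Row-insert the values π_1, π_2, … into P one at a time, bumping the leftmost entry strictly greater than the inserted value down to the next row. The recording tableau Q records, in position (i, j), the step at which that cell was added to P.
  Insert 8 (step 1): P = [8];  Q = [1]
  Insert 2 (step 2): P = [2] / [8];  Q = [1] / [2]
  Insert 4 (step 3): P = [2, 4] / [8];  Q = [1, 3] / [2]
  Insert 7 (step 4): P = [2, 4, 7] / [8];  Q = [1, 3, 4] / [2]
  Insert 5 (step 5): P = [2, 4, 5] / [7] / [8];  Q = [1, 3, 4] / [2] / [5]
  Insert 6 (step 6): P = [2, 4, 5, 6] / [7] / [8];  Q = [1, 3, 4, 6] / [2] / [5]
  Insert 1 (step 7): P = [1, 4, 5, 6] / [2] / [7] / [8];  Q = [1, 3, 4, 6] / [2] / [5] / [7]
  Insert 3 (step 8): P = [1, 3, 5, 6] / [2, 4] / [7] / [8];  Q = [1, 3, 4, 6] / [2, 8] / [5] / [7]
Final shape: (4, 2, 1, 1).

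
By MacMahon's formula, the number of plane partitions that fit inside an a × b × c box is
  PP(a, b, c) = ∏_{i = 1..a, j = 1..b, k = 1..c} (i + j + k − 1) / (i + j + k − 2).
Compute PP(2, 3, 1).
PP(2, 3, 1) = 10

Evaluate the triple product over i = 1..2, j = 1..3, k = 1..1. The factors are (2/1) · (3/2) · (4/3) · (3/2) · (4/3) · (5/4). The numerators and denominators telescope so the product is an integer; carrying out the multiplication exactly gives PP(2, 3, 1) = 10.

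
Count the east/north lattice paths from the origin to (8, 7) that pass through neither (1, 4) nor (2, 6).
Number of paths = 5744

Inclusion–exclusion. Total paths: C(15, 8) = 6435. Through P₁: C(5, 1)·C(10, 7) = 600. Through P₂: C(8, 2)·C(7, 6) = 196. Since P₁ is strictly southwest of P₂, a monotone path through both must visit P₁ then P₂; paths through both = C(5, 1)·C(3, 1)·C(7, 6) = 105. Avoid both = 6435 − 600 − 196 + 105 = 5744.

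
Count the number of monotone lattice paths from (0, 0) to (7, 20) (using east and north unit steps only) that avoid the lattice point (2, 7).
Number of paths = 579582

Total paths from (0, 0) to (7, 20): C(27, 7) = 888030. Paths through (2, 7): (paths (0, 0) → (2, 7)) × (paths (2, 7) → (7, 20)) = C(9, 2) · C(18, 5) = 36 · 8568 = 308448. Avoidance count = 888030 − 308448 = 579582.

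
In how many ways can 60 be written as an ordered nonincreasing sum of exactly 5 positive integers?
p(60, 5 parts) = 5260

Partitions of n into exactly k parts are in bijection with partitions of n − k into at most k parts (subtract 1 from each part). So p(60, exactly 5) = p(55, parts ≤ 5). Computing via the recurrence p(m, j) = p(m, j−1) + p(m−j, j) gives 5260.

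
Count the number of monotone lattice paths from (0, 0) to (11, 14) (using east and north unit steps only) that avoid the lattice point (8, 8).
Number of paths = 3376320

Total paths from (0, 0) to (11, 14): C(25, 11) = 4457400. Paths through (8, 8): (paths (0, 0) → (8, 8)) × (paths (8, 8) → (11, 14)) = C(16, 8) · C(9, 3) = 12870 · 84 = 1081080. Avoidance count = 4457400 − 1081080 = 3376320.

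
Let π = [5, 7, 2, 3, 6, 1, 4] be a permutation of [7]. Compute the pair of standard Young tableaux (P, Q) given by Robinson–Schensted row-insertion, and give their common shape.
P = [1, 3, 4] / [2, 6] / [5, 7];  Q = [1, 2, 5] / [3, 4] / [6, 7];  common shape = (3, 2, 2)

Row-insert the values π_1, π_2, … into P one at a time, bumping the leftmost entry strictly greater than the inserted value down to the next row. The recording tableau Q records, in position (i, j), the step at which that cell was added to P.
  Insert 5 (step 1): P = [5];  Q = [1]
  Insert 7 (step 2): P = [5, 7];  Q = [1, 2]
  Insert 2 (step 3): P = [2, 7] / [5];  Q = [1, 2] / [3]
  Insert 3 (step 4): P = [2, 3] / [5, 7];  Q = [1, 2] / [3, 4]
  Insert 6 (step 5): P = [2, 3, 6] / [5, 7];  Q = [1, 2, 5] / [3, 4]
  Insert 1 (step 6): P = [1, 3, 6] / [2, 7] / [5];  Q = [1, 2, 5] / [3, 4] / [6]
  Insert 4 (step 7): P = [1, 3, 4] / [2, 6] / [5, 7];  Q = [1, 2, 5] / [3, 4] / [6, 7]
Final shape: (3, 2, 2).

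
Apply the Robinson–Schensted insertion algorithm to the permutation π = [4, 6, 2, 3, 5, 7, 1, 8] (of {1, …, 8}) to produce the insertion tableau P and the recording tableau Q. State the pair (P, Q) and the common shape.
P = [1, 3, 5, 7, 8] / [2, 6] / [4];  Q = [1, 2, 5, 6, 8] / [3, 4] / [7];  common shape = (5, 2, 1)

Row-insert the values π_1, π_2, … into P one at a time, bumping the leftmost entry strictly greater than the inserted value down to the next row. The recording tableau Q records, in position (i, j), the step at which that cell was added to P.
  Insert 4 (step 1): P = [4];  Q = [1]
  Insert 6 (step 2): P = [4, 6];  Q = [1, 2]
  Insert 2 (step 3): P = [2, 6] / [4];  Q = [1, 2] / [3]
  Insert 3 (step 4): P = [2, 3] / [4, 6];  Q = [1, 2] / [3, 4]
  Insert 5 (step 5): P = [2, 3, 5] / [4, 6];  Q = [1, 2, 5] / [3, 4]
  Insert 7 (step 6): P = [2, 3, 5, 7] / [4, 6];  Q = [1, 2, 5, 6] / [3, 4]
  Insert 1 (step 7): P = [1, 3, 5, 7] / [2, 6] / [4];  Q = [1, 2, 5, 6] / [3, 4] / [7]
  Insert 8 (step 8): P = [1, 3, 5, 7, 8] / [2, 6] / [4];  Q = [1, 2, 5, 6, 8] / [3, 4] / [7]
Final shape: (5, 2, 1).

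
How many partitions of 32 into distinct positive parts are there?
q(32) = 390

A partition into distinct parts is a strictly decreasing sequence summing to n. The recurrence d(n, m) = d(n, m−1) + d(n−m, m−1) (use part m at most once) with q(n) = d(n, n) gives q(32) = 390. (Euler's theorem: # distinct-part partitions = # odd-part partitions.)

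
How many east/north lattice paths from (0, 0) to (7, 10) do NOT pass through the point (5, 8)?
Number of paths = 11726

Total paths from (0, 0) to (7, 10): C(17, 7) = 19448. Paths through (5, 8): (paths (0, 0) → (5, 8)) × (paths (5, 8) → (7, 10)) = C(13, 5) · C(4, 2) = 1287 · 6 = 7722. Avoidance count = 19448 − 7722 = 11726.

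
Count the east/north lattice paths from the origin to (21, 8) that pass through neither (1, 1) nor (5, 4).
Number of paths = 2244765

Inclusion–exclusion. Total paths: C(29, 21) = 4292145. Through P₁: C(2, 1)·C(27, 20) = 1776060. Through P₂: C(9, 5)·C(20, 16) = 610470. Since P₁ is strictly southwest of P₂, a monotone path through both must visit P₁ then P₂; paths through both = C(2, 1)·C(7, 4)·C(20, 16) = 339150. Avoid both = 4292145 − 1776060 − 610470 + 339150 = 2244765.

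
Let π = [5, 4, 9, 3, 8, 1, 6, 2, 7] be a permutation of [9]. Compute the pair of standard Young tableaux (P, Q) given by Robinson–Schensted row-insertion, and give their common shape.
P = [1, 2, 7] / [3, 6] / [4, 8] / [5, 9];  Q = [1, 3, 9] / [2, 5] / [4, 7] / [6, 8];  common shape = (3, 2, 2, 2)

Row-insert the values π_1, π_2, … into P one at a time, bumping the leftmost entry strictly greater than the inserted value down to the next row. The recording tableau Q records, in position (i, j), the step at which that cell was added to P.
  Insert 5 (step 1): P = [5];  Q = [1]
  Insert 4 (step 2): P = [4] / [5];  Q = [1] / [2]
  Insert 9 (step 3): P = [4, 9] / [5];  Q = [1, 3] / [2]
  Insert 3 (step 4): P = [3, 9] / [4] / [5];  Q = [1, 3] / [2] / [4]
  Insert 8 (step 5): P = [3, 8] / [4, 9] / [5];  Q = [1, 3] / [2, 5] / [4]
  Insert 1 (step 6): P = [1, 8] / [3, 9] / [4] / [5];  Q = [1, 3] / [2, 5] / [4] / [6]
  Insert 6 (step 7): P = [1, 6] / [3, 8] / [4, 9] / [5];  Q = [1, 3] / [2, 5] / [4, 7] / [6]
  Insert 2 (step 8): P = [1, 2] / [3, 6] / [4, 8] / [5, 9];  Q = [1, 3] / [2, 5] / [4, 7] / [6, 8]
  Insert 7 (step 9): P = [1, 2, 7] / [3, 6] / [4, 8] / [5, 9];  Q = [1, 3, 9] / [2, 5] / [4, 7] / [6, 8]
Final shape: (3, 2, 2, 2).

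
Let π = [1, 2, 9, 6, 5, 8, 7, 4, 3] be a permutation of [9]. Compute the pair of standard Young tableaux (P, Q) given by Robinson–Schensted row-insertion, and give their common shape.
P = [1, 2, 3, 7] / [4, 8] / [5] / [6] / [9];  Q = [1, 2, 3, 6] / [4, 7] / [5] / [8] / [9];  common shape = (4, 2, 1, 1, 1)

Row-insert the values π_1, π_2, … into P one at a time, bumping the leftmost entry strictly greater than the inserted value down to the next row. The recording tableau Q records, in position (i, j), the step at which that cell was added to P.
  Insert 1 (step 1): P = [1];  Q = [1]
  Insert 2 (step 2): P = [1, 2];  Q = [1, 2]
  Insert 9 (step 3): P = [1, 2, 9];  Q = [1, 2, 3]
  Insert 6 (step 4): P = [1, 2, 6] / [9];  Q = [1, 2, 3] / [4]
  Insert 5 (step 5): P = [1, 2, 5] / [6] / [9];  Q = [1, 2, 3] / [4] / [5]
  Insert 8 (step 6): P = [1, 2, 5, 8] / [6] / [9];  Q = [1, 2, 3, 6] / [4] / [5]
  Insert 7 (step 7): P = [1, 2, 5, 7] / [6, 8] / [9];  Q = [1, 2, 3, 6] / [4, 7] / [5]
  Insert 4 (step 8): P = [1, 2, 4, 7] / [5, 8] / [6] / [9];  Q = [1, 2, 3, 6] / [4, 7] / [5] / [8]
  Insert 3 (step 9): P = [1, 2, 3, 7] / [4, 8] / [5] / [6] / [9];  Q = [1, 2, 3, 6] / [4, 7] / [5] / [8] / [9]
Final shape: (4, 2, 1, 1, 1).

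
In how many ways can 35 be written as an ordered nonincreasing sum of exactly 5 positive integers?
p(35, 5 parts) = 674

Partitions of n into exactly k parts are in bijection with partitions of n − k into at most k parts (subtract 1 from each part). So p(35, exactly 5) = p(30, parts ≤ 5). Computing via the recurrence p(m, j) = p(m, j−1) + p(m−j, j) gives 674.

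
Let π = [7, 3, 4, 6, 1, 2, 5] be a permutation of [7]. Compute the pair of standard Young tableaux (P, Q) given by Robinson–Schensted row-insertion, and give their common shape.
P = [1, 2, 5] / [3, 4, 6] / [7];  Q = [1, 3, 4] / [2, 6, 7] / [5];  common shape = (3, 3, 1)

Row-insert the values π_1, π_2, … into P one at a time, bumping the leftmost entry strictly greater than the inserted value down to the next row. The recording tableau Q records, in position (i, j), the step at which that cell was added to P.
  Insert 7 (step 1): P = [7];  Q = [1]
  Insert 3 (step 2): P = [3] / [7];  Q = [1] / [2]
  Insert 4 (step 3): P = [3, 4] / [7];  Q = [1, 3] / [2]
  Insert 6 (step 4): P = [3, 4, 6] / [7];  Q = [1, 3, 4] / [2]
  Insert 1 (step 5): P = [1, 4, 6] / [3] / [7];  Q = [1, 3, 4] / [2] / [5]
  Insert 2 (step 6): P = [1, 2, 6] / [3, 4] / [7];  Q = [1, 3, 4] / [2, 6] / [5]
  Insert 5 (step 7): P = [1, 2, 5] / [3, 4, 6] / [7];  Q = [1, 3, 4] / [2, 6, 7] / [5]
Final shape: (3, 3, 1).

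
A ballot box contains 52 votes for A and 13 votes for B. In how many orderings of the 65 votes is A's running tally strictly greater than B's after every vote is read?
Strict-lead orderings = 9852644109168

Total orderings of the 65 votes with 52 for A: C(65, 52) = 16421073515280. By the Bertrand ballot formula (Cycle Lemma / reflection principle), the number of orderings in which A is strictly ahead of B throughout is (p − q)/(p + q) · C(p + q, p) = (52 − 13)/(52 + 13) · 16421073515280 = 9852644109168.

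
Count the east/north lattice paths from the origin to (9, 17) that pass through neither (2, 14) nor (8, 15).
Number of paths = 1641728

Inclusion–exclusion. Total paths: C(26, 9) = 3124550. Through P₁: C(16, 2)·C(10, 7) = 14400. Through P₂: C(23, 8)·C(3, 1) = 1470942. Since P₁ is strictly southwest of P₂, a monotone path through both must visit P₁ then P₂; paths through both = C(16, 2)·C(7, 6)·C(3, 1) = 2520. Avoid both = 3124550 − 14400 − 1470942 + 2520 = 1641728.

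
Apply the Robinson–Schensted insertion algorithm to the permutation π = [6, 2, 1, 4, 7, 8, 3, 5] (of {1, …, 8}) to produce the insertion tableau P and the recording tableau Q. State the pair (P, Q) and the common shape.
P = [1, 3, 5, 8] / [2, 4, 7] / [6];  Q = [1, 4, 5, 6] / [2, 7, 8] / [3];  common shape = (4, 3, 1)

Row-insert the values π_1, π_2, … into P one at a time, bumping the leftmost entry strictly greater than the inserted value down to the next row. The recording tableau Q records, in position (i, j), the step at which that cell was added to P.
  Insert 6 (step 1): P = [6];  Q = [1]
  Insert 2 (step 2): P = [2] / [6];  Q = [1] / [2]
  Insert 1 (step 3): P = [1] / [2] / [6];  Q = [1] / [2] / [3]
  Insert 4 (step 4): P = [1, 4] / [2] / [6];  Q = [1, 4] / [2] / [3]
  Insert 7 (step 5): P = [1, 4, 7] / [2] / [6];  Q = [1, 4, 5] / [2] / [3]
  Insert 8 (step 6): P = [1, 4, 7, 8] / [2] / [6];  Q = [1, 4, 5, 6] / [2] / [3]
  Insert 3 (step 7): P = [1, 3, 7, 8] / [2, 4] / [6];  Q = [1, 4, 5, 6] / [2, 7] / [3]
  Insert 5 (step 8): P = [1, 3, 5, 8] / [2, 4, 7] / [6];  Q = [1, 4, 5, 6] / [2, 7, 8] / [3]
Final shape: (4, 3, 1).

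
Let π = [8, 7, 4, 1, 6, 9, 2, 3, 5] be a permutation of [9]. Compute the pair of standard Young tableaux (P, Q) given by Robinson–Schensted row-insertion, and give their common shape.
P = [1, 2, 3, 5] / [4, 6, 9] / [7] / [8];  Q = [1, 5, 6, 9] / [2, 7, 8] / [3] / [4];  common shape = (4, 3, 1, 1)

Row-insert the values π_1, π_2, … into P one at a time, bumping the leftmost entry strictly greater than the inserted value down to the next row. The recording tableau Q records, in position (i, j), the step at which that cell was added to P.
  Insert 8 (step 1): P = [8];  Q = [1]
  Insert 7 (step 2): P = [7] / [8];  Q = [1] / [2]
  Insert 4 (step 3): P = [4] / [7] / [8];  Q = [1] / [2] / [3]
  Insert 1 (step 4): P = [1] / [4] / [7] / [8];  Q = [1] / [2] / [3] / [4]
  Insert 6 (step 5): P = [1, 6] / [4] / [7] / [8];  Q = [1, 5] / [2] / [3] / [4]
  Insert 9 (step 6): P = [1, 6, 9] / [4] / [7] / [8];  Q = [1, 5, 6] / [2] / [3] / [4]
  Insert 2 (step 7): P = [1, 2, 9] / [4, 6] / [7] / [8];  Q = [1, 5, 6] / [2, 7] / [3] / [4]
  Insert 3 (step 8): P = [1, 2, 3] / [4, 6, 9] / [7] / [8];  Q = [1, 5, 6] / [2, 7, 8] / [3] / [4]
  Insert 5 (step 9): P = [1, 2, 3, 5] / [4, 6, 9] / [7] / [8];  Q = [1, 5, 6, 9] / [2, 7, 8] / [3] / [4]
Final shape: (4, 3, 1, 1).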